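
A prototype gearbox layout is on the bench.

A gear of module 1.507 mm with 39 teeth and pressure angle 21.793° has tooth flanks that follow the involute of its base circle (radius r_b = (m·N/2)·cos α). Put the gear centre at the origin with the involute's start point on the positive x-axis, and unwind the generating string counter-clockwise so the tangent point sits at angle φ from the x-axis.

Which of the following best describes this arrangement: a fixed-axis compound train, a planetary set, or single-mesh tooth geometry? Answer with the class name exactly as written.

class = single-mesh tooth geometry [base-circle involute, m = 1.507, 39T]
classification: single-mesh tooth geometry

single-mesh tooth geometry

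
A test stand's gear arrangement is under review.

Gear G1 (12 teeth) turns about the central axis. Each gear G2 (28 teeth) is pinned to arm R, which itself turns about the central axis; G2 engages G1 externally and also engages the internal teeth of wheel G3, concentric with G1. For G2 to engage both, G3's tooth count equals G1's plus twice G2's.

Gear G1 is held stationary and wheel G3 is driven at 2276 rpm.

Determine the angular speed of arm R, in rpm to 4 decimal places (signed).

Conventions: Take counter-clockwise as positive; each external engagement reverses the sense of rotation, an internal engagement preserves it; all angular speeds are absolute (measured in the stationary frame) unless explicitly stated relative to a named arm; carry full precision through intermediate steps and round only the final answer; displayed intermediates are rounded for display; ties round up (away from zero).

+1934.6000 rpm

class = planetary set [G3 = 12+2·28 = 68; Willis about the carrier]
normalise by the input: solve with ω_ring = 1, then scale by 2276 rpm
ring teeth: 12 + 2·28 = 68
12(ω_sun−ω_arm) = −68(ω_ring−ω_arm),  ω_sun = 0, ω_ring = 1
12(0−ω_arm) = −68(1−ω_arm)  ⇒  80·ω_arm = 68  ⇒  ω_arm = 17/20
scale: ω_arm = 17/20 × 2276 rpm = +1934.6000 rpm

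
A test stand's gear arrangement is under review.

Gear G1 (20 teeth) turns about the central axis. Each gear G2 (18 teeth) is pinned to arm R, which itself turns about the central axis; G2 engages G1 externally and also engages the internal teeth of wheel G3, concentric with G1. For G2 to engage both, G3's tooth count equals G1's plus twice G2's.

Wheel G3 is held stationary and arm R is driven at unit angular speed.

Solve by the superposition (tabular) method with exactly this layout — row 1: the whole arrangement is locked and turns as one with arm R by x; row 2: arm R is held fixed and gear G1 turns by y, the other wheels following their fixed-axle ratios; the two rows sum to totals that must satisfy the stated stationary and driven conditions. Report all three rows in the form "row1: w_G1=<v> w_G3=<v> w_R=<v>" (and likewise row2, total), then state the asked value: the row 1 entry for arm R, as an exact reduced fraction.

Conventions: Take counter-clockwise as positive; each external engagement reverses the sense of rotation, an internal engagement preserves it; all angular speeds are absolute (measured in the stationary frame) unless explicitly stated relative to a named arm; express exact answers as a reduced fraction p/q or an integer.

row1: w_G1=1 w_G3=1 w_R=1
row2: w_G1=14/5 w_G3=-1 w_R=0
total: w_G1=19/5 w_G3=0 w_R=1
asked value: 1

recognized (axles ride arm R): planetary set, 20/18/56 teeth
row 1: whole set turns with the arm by x
row 2 (arm held, sun turns y): ω_ring = −(20/56)·y, ω_arm = 0
boundary: total ω_ring = x − (20/56)·y = 0 and total ω_arm = x = 1  ⇒  y = 14/5, x = 1
row 2 ring = −(20/56)·14/5 = -1
totals (row 1 + row 2): sun 1 + 14/5 = 19/5, ring 1 + (-1) = 0, arm 1 + 0 = 1
asked cell (row1, arm) = 1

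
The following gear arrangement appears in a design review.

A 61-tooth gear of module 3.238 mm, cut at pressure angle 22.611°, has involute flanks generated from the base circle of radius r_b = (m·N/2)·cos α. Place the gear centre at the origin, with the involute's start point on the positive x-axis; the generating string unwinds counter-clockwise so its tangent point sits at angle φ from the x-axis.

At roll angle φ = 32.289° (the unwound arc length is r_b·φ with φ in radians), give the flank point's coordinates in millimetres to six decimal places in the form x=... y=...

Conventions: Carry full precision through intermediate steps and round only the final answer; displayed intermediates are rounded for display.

x=104.515656 y=5.268189

recognized (one wheel, involute flank): single-mesh tooth geometry, m = 3.238, N = 61
pitch radius r_p = m·N/2 = 3.238·61/2 = 98.759000
base radius r_b = r_p·cos α = 98.759000·cos 22.611° = 91.168030
roll angle φ = 32.289° = 0.56354936 rad
x = r_b·(cos φ + φ·sin φ) = 104.515656
y = r_b·(sin φ − φ·cos φ) = 5.268189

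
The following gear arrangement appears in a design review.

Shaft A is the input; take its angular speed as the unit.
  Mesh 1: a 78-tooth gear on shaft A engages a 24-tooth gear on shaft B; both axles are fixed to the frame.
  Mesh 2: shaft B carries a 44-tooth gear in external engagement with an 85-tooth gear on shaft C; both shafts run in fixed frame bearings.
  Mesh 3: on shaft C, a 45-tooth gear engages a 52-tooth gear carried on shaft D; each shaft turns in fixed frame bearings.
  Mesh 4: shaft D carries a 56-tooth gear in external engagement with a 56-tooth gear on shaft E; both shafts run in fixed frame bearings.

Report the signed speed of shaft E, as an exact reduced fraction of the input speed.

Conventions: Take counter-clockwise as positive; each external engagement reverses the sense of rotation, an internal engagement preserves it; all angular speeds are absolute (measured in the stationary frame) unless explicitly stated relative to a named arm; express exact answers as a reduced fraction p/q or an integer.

99/68

4-mesh fixed-axis compound train (all bearings frame-fixed)
mesh 1 [78T→24T]: |ω|/ω_in = 1×78/24 = 13/4, sense flips to −
mesh 2 [44T→85T]: |ω|/ω_in = (13/4)×44/85 = 143/85, sense flips to +
mesh 3 [45T→52T]: |ω|/ω_in = (143/85)×45/52 = 99/68, sense flips to −
mesh 4 [56T→56T]: |ω|/ω_in = (99/68)×56/56 = 99/68, sense flips to +
signed output speed (× input speed) = 99/68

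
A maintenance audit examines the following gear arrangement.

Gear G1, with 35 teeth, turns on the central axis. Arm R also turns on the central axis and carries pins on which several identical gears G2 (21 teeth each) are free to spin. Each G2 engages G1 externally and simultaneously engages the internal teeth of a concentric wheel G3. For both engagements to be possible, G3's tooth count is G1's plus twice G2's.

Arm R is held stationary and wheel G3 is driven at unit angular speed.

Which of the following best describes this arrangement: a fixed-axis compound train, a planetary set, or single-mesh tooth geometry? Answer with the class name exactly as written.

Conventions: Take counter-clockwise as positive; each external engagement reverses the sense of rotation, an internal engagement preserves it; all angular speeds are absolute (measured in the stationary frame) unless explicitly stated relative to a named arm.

planetary set

recognized (axles ride arm R): planetary set, 35/21/77 teeth
classification: planetary set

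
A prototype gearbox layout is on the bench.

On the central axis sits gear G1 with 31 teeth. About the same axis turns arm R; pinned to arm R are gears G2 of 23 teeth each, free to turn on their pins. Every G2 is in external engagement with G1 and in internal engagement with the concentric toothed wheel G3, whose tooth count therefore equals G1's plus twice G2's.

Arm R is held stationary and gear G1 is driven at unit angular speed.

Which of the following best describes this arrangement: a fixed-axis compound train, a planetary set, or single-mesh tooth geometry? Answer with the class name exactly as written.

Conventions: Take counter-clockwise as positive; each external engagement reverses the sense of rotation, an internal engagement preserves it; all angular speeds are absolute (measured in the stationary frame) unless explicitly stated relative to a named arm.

planetary set

recognized (axles ride arm R): planetary set, 31/23/77 teeth
classification: planetary set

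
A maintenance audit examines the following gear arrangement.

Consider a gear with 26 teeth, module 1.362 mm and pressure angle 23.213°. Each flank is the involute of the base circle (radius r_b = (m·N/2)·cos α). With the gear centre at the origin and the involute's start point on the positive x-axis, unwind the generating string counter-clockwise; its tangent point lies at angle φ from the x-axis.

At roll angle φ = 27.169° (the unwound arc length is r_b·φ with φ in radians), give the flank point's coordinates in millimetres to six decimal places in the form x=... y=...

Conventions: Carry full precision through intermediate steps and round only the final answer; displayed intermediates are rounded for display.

recognized (one wheel, involute flank): single-mesh tooth geometry, m = 1.362, N = 26
pitch radius r_p = m·N/2 = 1.362·26/2 = 17.706000
base radius r_b = r_p·cos α = 17.706000·cos 23.213° = 16.272627
roll angle φ = 27.169° = 0.47418850 rad
x = r_b·(cos φ + φ·sin φ) = 18.000551
y = r_b·(sin φ − φ·cos φ) = 0.565448

x=18.000551 y=0.565448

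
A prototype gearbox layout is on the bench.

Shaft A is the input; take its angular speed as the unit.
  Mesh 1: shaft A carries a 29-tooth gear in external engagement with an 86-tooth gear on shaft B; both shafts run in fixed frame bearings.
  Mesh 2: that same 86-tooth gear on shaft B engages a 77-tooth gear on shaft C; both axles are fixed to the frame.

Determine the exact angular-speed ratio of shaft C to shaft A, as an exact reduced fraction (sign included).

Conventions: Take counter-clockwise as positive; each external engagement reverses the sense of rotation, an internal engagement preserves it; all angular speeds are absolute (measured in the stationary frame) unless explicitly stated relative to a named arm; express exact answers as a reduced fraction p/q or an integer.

class = fixed-axis compound train [2 meshes; 2 ratios multiply, 2 sense flips]
mesh 1 [29T→86T]: running ratio 29/86, sense −
mesh 2 [86T→77T]: running ratio 29/77, sense +
ω_out/ω_in = 29/77

29/77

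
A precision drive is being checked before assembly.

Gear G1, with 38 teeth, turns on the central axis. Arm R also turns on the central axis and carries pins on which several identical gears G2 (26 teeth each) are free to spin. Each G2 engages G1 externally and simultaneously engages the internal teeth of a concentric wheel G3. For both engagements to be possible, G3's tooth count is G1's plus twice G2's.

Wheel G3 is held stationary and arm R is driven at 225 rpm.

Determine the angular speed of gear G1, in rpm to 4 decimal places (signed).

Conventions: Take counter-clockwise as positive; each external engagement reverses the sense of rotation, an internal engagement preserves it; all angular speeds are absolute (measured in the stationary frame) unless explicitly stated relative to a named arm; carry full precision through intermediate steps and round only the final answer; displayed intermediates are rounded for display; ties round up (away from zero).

planetary set (38T centre, 26T on arm, 90T internal) — Willis relation
normalise by the input: solve with ω_arm = 1, then scale by 225 rpm
ring teeth: 38 + 2·26 = 90
38(ω_sun−ω_arm) = −90(ω_ring−ω_arm),  ω_ring = 0, ω_arm = 1
ω_sun = 1 − (90/38)(0−1) = 64/19
scale: ω_sun = 64/19 × 225 rpm = +757.8947 rpm

+757.8947 rpm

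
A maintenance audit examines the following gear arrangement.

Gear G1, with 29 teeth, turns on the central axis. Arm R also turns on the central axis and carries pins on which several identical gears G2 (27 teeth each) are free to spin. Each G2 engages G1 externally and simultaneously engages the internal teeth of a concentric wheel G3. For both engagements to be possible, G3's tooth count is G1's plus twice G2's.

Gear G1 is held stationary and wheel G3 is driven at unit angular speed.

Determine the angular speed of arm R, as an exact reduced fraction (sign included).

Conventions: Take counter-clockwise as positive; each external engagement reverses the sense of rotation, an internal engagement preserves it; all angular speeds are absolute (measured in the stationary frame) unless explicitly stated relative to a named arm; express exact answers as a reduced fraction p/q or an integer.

class = planetary set [G3 = 29+2·27 = 83; Willis about the carrier]
ring teeth: 29 + 2·27 = 83
29(ω_sun−ω_arm) = −83(ω_ring−ω_arm),  ω_sun = 0, ω_ring = 1
29(0−ω_arm) = −83(1−ω_arm)  ⇒  112·ω_arm = 83  ⇒  ω_arm = 83/112
exact speed ratio = 83/112

83/112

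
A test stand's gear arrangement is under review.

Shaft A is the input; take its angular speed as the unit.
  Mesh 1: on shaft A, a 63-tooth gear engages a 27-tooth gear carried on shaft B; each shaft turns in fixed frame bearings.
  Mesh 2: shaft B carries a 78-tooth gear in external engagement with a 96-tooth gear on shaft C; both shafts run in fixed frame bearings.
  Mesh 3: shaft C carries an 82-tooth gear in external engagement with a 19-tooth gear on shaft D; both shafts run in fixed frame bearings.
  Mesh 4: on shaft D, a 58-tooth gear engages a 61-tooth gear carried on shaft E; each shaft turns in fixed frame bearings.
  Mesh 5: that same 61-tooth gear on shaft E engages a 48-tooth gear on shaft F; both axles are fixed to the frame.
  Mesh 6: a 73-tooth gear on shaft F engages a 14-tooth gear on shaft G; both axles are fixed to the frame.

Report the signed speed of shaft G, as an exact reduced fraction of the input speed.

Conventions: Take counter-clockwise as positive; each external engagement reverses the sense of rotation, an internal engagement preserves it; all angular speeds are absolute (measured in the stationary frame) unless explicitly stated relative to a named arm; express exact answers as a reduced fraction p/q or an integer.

6-mesh fixed-axis compound train (all bearings frame-fixed)
mesh 1 [63T→27T]: |ω|/ω_in = 1×63/27 = 7/3, sense flips to −
mesh 2 [78T→96T]: |ω|/ω_in = (7/3)×78/96 = 91/48, sense flips to +
mesh 3 [82T→19T]: |ω|/ω_in = (91/48)×82/19 = 3731/456, sense flips to −
mesh 4 [58T→61T]: |ω|/ω_in = (3731/456)×58/61 = 108199/13908, sense flips to +
mesh 5 [61T→48T]: |ω|/ω_in = (108199/13908)×61/48 = 108199/10944, sense flips to −
mesh 6 [73T→14T]: |ω|/ω_in = (108199/10944)×73/14 = 1128361/21888, sense flips to +
signed output speed (× input speed) = 1128361/21888

1128361/21888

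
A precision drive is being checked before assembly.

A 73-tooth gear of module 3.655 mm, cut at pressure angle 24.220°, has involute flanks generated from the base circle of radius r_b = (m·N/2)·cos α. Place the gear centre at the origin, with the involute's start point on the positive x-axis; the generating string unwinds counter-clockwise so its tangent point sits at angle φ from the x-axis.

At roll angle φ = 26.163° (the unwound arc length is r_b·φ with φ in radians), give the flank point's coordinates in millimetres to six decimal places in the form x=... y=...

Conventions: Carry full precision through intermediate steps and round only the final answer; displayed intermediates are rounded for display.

single-mesh involute tooth geometry (73T wheel at module 3.655)
pitch radius r_p = m·N/2 = 3.655·73/2 = 133.407500
base radius r_b = r_p·cos α = 133.407500·cos 24.220° = 121.664568
roll angle φ = 26.163° = 0.45663049 rad
x = r_b·(cos φ + φ·sin φ) = 133.695211
y = r_b·(sin φ − φ·cos φ) = 3.781420

x=133.695211 y=3.781420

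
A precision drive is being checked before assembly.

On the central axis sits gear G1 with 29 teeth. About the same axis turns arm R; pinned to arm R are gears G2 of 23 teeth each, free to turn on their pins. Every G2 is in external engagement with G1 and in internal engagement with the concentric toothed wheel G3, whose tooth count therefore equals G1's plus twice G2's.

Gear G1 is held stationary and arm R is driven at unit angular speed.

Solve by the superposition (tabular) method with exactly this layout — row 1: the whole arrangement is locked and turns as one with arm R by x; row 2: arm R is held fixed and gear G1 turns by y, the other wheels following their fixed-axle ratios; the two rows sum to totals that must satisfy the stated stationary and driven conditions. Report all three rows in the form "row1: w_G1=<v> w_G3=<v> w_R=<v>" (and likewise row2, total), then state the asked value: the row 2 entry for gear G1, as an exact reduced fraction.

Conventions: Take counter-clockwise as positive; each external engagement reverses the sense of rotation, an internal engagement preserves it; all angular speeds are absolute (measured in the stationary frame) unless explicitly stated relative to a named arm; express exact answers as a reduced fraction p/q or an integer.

topology: planetary set — G1 29T / G2 23T / G3 75T, arm = carrier (Willis)
superposition row 1 [locked train]: every member turns x
superposition row 2 [arm held]: sun y, ring −(29/75)·y, arm 0
boundary: total ω_sun = x + y = 0 and total ω_arm = x = 1  ⇒  y = -1, x = 1
row 2 ring = −(29/75)·(-1) = 29/75
totals (row 1 + row 2): sun 1 + (-1) = 0, ring 1 + 29/75 = 104/75, arm 1 + 0 = 1
asked cell (row2, sun) = -1

row1: w_G1=1 w_G3=1 w_R=1
row2: w_G1=-1 w_G3=29/75 w_R=0
total: w_G1=0 w_G3=104/75 w_R=1
asked value: -1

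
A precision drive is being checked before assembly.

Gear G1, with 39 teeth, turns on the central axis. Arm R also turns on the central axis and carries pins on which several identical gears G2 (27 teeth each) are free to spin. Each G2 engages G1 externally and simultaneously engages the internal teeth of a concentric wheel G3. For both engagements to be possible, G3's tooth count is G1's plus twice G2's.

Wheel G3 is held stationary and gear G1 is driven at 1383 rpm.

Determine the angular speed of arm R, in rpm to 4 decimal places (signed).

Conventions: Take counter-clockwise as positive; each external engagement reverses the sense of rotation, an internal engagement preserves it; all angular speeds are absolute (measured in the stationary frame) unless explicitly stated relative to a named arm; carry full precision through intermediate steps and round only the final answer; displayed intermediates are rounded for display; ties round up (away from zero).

recognized (axles ride arm R): planetary set, 39/27/93 teeth
normalise by the input: solve with ω_sun = 1, then scale by 1383 rpm
ring teeth: 39 + 2·27 = 93
39(ω_sun−ω_arm) = −93(ω_ring−ω_arm),  ω_ring = 0, ω_sun = 1
39(1−ω_arm) = −93(0−ω_arm)  ⇒  132·ω_arm = 39  ⇒  ω_arm = 13/44
scale: ω_arm = 13/44 × 1383 rpm = +408.6136 rpm

+408.6136 rpm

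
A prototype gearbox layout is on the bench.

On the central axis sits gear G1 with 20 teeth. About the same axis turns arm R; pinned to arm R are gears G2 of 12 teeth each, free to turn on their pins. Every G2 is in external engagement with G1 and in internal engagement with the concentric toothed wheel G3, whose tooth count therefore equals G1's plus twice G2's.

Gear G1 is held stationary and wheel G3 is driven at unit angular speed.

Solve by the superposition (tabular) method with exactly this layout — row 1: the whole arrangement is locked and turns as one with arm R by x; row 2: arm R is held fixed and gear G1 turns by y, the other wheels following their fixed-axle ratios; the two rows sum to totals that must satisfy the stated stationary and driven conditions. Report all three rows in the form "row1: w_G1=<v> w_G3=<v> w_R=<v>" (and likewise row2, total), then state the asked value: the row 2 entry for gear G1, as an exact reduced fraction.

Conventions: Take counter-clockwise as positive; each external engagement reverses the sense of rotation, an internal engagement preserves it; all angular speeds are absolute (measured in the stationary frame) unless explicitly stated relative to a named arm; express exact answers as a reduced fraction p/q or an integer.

class = planetary set [G3 = 20+2·12 = 44; Willis about the carrier]
row 1: whole set turns with the arm by x
row 2: sun turns y, ring = −(20/44)·y, arm 0
boundary: total ω_sun = x + y = 0 and total ω_ring = x − (20/44)·y = 1  ⇒  y = -11/16, x = 11/16
row 2 ring = −(20/44)·(-11/16) = 5/16
totals (row 1 + row 2): sun 11/16 + (-11/16) = 0, ring 11/16 + 5/16 = 1, arm 11/16 + 0 = 11/16
asked cell (row2, sun) = -11/16

row1: w_G1=11/16 w_G3=11/16 w_R=11/16
row2: w_G1=-11/16 w_G3=5/16 w_R=0
total: w_G1=0 w_G3=1 w_R=11/16
asked value: -11/16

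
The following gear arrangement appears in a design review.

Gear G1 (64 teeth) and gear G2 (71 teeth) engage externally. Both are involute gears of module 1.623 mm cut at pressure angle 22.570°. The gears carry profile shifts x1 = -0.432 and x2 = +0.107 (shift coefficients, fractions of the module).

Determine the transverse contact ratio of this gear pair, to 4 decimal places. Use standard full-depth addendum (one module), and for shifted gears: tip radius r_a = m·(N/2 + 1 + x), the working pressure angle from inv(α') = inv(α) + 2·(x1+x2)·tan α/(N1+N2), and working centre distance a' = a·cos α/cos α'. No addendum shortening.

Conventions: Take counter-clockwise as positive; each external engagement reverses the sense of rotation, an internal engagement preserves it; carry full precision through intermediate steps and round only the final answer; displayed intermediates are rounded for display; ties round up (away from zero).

class = single-mesh tooth geometry [involute pair 64T × 71T, m = 1.623]
base radii: r_b1 = 47.958290, r_b2 = 53.203728
tip radii: r_a1 = 52.857864, r_a2 = 59.413161
inv(α') = inv(22.570°) + 2·(-0.432+0.107)·tan α/(64+71) = 0.01972357  ⇒  α' = 21.88341°
a' = a·cos α / cos α' = 109.5525·cos 22.570°/cos 21.88341° = 109.017348
action lengths: √(r_a1²−r_b1²) = 22.225126, √(r_a2²−r_b2²) = 26.444037
base pitch p_b = π·m·cos α = 4.708294
CR = (22.225126 + 26.444037 − 109.017348·sin 21.88341°)/4.708294 = 1.706842
contact ratio ≈ 1.7068

1.7068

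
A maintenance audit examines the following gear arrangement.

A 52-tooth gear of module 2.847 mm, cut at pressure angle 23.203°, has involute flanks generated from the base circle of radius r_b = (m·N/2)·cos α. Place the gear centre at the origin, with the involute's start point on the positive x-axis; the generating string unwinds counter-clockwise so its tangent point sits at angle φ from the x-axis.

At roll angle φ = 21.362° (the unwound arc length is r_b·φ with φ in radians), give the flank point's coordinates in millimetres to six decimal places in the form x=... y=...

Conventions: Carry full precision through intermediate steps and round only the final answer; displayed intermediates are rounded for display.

x=72.600314 y=1.159092

single-mesh involute tooth geometry (52T wheel at module 2.847)
pitch radius r_p = m·N/2 = 2.847·52/2 = 74.022000
base radius r_b = r_p·cos α = 74.022000·cos 23.203° = 68.034709
roll angle φ = 21.362° = 0.37283723 rad
x = r_b·(cos φ + φ·sin φ) = 72.600314
y = r_b·(sin φ − φ·cos φ) = 1.159092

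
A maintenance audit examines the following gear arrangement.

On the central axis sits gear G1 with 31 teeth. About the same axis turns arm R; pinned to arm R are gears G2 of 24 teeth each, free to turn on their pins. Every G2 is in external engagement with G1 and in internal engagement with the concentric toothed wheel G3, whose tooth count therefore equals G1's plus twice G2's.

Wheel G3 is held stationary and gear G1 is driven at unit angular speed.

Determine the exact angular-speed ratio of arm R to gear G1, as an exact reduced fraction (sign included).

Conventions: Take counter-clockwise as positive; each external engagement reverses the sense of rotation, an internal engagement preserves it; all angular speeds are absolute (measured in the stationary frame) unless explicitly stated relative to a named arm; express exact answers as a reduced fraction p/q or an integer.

31/110

planetary set (31T centre, 24T on arm, 79T internal) — Willis relation
ring teeth: 31 + 2·24 = 79
31(ω_sun−ω_arm) = −79(ω_ring−ω_arm),  ω_ring = 0, ω_sun = 1
31(1−ω_arm) = −79(0−ω_arm)  ⇒  110·ω_arm = 31  ⇒  ω_arm = 31/110
ω_out/ω_in = 31/110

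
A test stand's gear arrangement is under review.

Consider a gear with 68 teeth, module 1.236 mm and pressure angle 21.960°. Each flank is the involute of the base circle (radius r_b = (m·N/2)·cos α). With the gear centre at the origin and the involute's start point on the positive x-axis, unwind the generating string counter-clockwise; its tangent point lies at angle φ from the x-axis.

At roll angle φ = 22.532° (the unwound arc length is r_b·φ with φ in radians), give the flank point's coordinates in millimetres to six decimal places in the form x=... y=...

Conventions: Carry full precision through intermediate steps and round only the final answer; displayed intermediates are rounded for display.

recognized (one wheel, involute flank): single-mesh tooth geometry, m = 1.236, N = 68
pitch radius r_p = m·N/2 = 1.236·68/2 = 42.024000
base radius r_b = r_p·cos α = 42.024000·cos 21.960° = 38.974955
roll angle φ = 22.532° = 0.39325759 rad
x = r_b·(cos φ + φ·sin φ) = 41.873200
y = r_b·(sin φ − φ·cos φ) = 0.777973

x=41.873200 y=0.777973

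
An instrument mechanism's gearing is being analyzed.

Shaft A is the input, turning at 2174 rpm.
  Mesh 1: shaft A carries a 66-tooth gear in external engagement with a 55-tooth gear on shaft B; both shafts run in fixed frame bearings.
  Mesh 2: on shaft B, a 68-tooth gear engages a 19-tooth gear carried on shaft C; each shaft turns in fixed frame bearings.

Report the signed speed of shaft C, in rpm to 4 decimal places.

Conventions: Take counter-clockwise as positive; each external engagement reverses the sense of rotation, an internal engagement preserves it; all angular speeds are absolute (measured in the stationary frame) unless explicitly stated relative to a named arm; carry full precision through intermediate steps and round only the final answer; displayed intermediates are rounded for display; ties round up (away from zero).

recognized (3 fixed axles, 2 meshes): fixed-axis compound train
mesh 1 [66T→55T]: ω = 2174.0000×66/55 = 2608.8000 rpm, sense flips to −
mesh 2 [68T→19T]: ω = 2608.8000×68/19 = 9336.7579 rpm, sense flips to +
signed output speed = +9336.7579 rpm

+9336.7579 rpm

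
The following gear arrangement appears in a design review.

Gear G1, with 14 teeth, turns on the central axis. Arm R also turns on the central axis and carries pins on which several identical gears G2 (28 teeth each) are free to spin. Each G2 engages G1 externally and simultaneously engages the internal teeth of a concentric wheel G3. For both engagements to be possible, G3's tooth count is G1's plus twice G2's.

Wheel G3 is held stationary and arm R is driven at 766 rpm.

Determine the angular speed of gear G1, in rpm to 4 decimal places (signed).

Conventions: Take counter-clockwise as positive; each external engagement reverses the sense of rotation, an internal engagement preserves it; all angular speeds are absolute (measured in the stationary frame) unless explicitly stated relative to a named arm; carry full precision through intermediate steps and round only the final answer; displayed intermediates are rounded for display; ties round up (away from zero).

class = planetary set [G3 = 14+2·28 = 70; Willis about the carrier]
normalise by the input: solve with ω_arm = 1, then scale by 766 rpm
ring teeth: 14 + 2·28 = 70
14(ω_sun−ω_arm) = −70(ω_ring−ω_arm),  ω_ring = 0, ω_arm = 1
ω_sun = 1 − (70/14)(0−1) = 6
scale: ω_sun = 6 × 766 rpm = +4596.0000 rpm

+4596.0000 rpm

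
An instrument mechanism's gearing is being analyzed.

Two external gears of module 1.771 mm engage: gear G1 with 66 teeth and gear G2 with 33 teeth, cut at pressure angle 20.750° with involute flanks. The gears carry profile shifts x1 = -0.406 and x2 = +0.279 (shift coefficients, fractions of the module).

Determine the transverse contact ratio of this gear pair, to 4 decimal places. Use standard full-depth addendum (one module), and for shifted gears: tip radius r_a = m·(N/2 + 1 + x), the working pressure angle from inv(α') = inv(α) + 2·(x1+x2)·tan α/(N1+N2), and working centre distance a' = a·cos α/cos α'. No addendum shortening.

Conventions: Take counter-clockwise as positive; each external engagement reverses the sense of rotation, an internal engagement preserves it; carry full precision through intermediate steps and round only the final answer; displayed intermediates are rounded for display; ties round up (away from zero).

1.6803

topology: single-mesh involute geometry — m = 1.771, 66T/33T pair
base radii: r_b1 = 54.652107, r_b2 = 27.326054
tip radii: r_a1 = 59.494974, r_a2 = 31.486609
inv(α') = inv(20.750°) + 2·(-0.406+0.279)·tan α/(66+33) = 0.01573825  ⇒  α' = 20.35380°
a' = a·cos α / cos α' = 87.6645·cos 20.750°/cos 20.35380° = 87.437518
action lengths: √(r_a1²−r_b1²) = 23.511681, √(r_a2²−r_b2²) = 15.642677
base pitch p_b = π·m·cos α = 5.202868
CR = (23.511681 + 15.642677 − 87.437518·sin 20.35380°)/5.202868 = 1.680261
contact ratio ≈ 1.6803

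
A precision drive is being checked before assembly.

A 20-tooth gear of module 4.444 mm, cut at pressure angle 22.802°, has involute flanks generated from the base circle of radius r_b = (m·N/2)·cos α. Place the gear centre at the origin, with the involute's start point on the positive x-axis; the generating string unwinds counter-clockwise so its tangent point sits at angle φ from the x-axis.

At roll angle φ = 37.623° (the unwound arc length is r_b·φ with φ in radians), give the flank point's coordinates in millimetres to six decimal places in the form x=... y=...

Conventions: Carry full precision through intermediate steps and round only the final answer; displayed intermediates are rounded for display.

x=48.869628 y=3.702221

single-mesh involute tooth geometry (20T wheel at module 4.444)
pitch radius r_p = m·N/2 = 4.444·20/2 = 44.440000
base radius r_b = r_p·cos α = 44.440000·cos 22.802° = 40.966997
roll angle φ = 37.623° = 0.65664522 rad
x = r_b·(cos φ + φ·sin φ) = 48.869628
y = r_b·(sin φ − φ·cos φ) = 3.702221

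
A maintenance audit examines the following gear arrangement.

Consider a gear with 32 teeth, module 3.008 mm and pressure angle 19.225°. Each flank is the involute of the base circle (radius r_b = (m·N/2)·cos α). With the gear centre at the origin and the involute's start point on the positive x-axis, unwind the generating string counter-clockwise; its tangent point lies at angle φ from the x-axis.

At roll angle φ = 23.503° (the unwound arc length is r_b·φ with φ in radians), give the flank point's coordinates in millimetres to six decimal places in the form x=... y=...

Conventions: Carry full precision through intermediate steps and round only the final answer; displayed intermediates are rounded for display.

single-mesh involute tooth geometry (32T wheel at module 3.008)
pitch radius r_p = m·N/2 = 3.008·32/2 = 48.128000
base radius r_b = r_p·cos α = 48.128000·cos 19.225° = 45.444035
roll angle φ = 23.503° = 0.41020473 rad
x = r_b·(cos φ + φ·sin φ) = 49.108081
y = r_b·(sin φ − φ·cos φ) = 1.028093

x=49.108081 y=1.028093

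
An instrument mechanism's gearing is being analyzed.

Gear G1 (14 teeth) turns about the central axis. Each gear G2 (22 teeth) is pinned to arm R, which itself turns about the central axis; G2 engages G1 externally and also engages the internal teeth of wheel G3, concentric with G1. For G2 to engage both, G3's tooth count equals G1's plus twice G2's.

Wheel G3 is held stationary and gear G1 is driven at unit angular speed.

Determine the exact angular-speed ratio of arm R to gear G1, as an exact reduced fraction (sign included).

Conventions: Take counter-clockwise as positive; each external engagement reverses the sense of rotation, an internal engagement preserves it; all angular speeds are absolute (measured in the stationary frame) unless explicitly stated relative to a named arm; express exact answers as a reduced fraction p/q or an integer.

planetary set (14T centre, 22T on arm, 58T internal) — Willis relation
ring teeth: 14 + 2·22 = 58
14(ω_sun−ω_arm) = −58(ω_ring−ω_arm),  ω_ring = 0, ω_sun = 1
14(1−ω_arm) = −58(0−ω_arm)  ⇒  72·ω_arm = 14  ⇒  ω_arm = 7/36
ω_out/ω_in = 7/36

7/36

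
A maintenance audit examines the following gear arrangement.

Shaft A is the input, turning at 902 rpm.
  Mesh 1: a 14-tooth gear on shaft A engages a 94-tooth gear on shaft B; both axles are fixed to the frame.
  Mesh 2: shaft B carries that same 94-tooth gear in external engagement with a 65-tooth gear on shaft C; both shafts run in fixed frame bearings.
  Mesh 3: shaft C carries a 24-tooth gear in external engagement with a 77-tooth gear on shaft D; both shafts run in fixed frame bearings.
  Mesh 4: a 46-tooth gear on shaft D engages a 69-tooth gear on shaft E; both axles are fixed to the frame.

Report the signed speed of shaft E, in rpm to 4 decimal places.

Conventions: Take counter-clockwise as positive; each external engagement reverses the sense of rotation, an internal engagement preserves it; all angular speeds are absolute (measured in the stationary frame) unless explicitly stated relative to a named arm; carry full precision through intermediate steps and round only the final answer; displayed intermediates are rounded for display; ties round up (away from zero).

4-mesh fixed-axis compound train (all bearings frame-fixed)
mesh 1 [14T→94T]: ω = 902.0000×14/94 = 134.3404 rpm, sense flips to −
mesh 2 [94T→65T]: ω = 134.3404×94/65 = 194.2769 rpm, sense flips to +
mesh 3 [24T→77T]: ω = 194.2769×24/77 = 60.5538 rpm, sense flips to −
mesh 4 [46T→69T]: ω = 60.5538×46/69 = 40.3692 rpm, sense flips to +
signed output speed = +40.3692 rpm

+40.3692 rpm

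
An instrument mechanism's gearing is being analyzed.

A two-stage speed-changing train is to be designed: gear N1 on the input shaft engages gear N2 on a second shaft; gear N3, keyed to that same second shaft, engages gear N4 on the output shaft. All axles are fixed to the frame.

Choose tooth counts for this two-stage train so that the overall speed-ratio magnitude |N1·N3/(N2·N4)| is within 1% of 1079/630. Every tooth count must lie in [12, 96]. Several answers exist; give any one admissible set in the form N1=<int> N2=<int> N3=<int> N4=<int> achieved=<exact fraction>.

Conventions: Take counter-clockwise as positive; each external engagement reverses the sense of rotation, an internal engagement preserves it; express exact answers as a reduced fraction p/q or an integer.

2-stage fixed-axis compound train for ratio 1079/630
target = 1079/630 in lowest terms: an exact hit needs N1·N3 = k·1079 and N2·N4 = k·630 for one integer k, every count in [12, 96]; additionally prefer no 1:1 stage (N1 ≠ N2, N3 ≠ N4)
k = 1: N1·N3 = 1079 = 13·83, N2·N4 = 630 = 14·45
achieved = 13·83/(14·45) = 1079/630; |achieved − target| = 0 ≤ 1079/63000 ✓

N1=13 N2=14 N3=83 N4=45 achieved=1079/630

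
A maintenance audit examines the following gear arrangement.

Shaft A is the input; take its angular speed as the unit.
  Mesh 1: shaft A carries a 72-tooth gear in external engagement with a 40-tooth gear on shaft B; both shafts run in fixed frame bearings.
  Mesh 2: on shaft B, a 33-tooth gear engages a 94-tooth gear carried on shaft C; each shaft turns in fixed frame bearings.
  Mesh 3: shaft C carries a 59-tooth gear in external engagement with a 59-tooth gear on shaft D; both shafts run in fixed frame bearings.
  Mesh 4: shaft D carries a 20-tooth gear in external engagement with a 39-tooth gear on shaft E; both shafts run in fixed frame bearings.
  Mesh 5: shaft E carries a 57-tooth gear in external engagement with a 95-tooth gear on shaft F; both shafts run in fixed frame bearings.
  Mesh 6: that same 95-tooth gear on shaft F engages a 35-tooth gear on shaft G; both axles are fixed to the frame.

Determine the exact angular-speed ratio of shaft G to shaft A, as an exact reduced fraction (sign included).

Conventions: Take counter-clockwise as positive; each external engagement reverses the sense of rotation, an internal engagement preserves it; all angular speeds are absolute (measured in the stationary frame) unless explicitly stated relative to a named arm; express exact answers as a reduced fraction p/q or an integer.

11286/21385

class = fixed-axis compound train [6 meshes; 6 ratios multiply, 6 sense flips]
mesh 1 [72T→40T]: running ratio 9/5, sense −
mesh 2 [33T→94T]: running ratio 297/470, sense +
mesh 3 [59T→59T]: running ratio 297/470, sense −
mesh 4 [20T→39T]: running ratio 198/611, sense +
mesh 5 [57T→95T]: running ratio 594/3055, sense −
mesh 6 [95T→35T]: running ratio 11286/21385, sense +
ω_out/ω_in = 11286/21385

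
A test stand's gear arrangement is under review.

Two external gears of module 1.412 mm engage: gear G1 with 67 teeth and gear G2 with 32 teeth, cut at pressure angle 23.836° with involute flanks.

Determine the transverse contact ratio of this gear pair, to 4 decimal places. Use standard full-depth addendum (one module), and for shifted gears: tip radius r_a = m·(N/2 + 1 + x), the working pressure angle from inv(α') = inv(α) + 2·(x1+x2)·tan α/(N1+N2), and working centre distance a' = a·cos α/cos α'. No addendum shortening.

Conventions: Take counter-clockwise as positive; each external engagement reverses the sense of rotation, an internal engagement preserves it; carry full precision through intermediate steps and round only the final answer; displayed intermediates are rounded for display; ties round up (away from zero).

1.5649

recognized (one external pair, fixed centres): single-mesh tooth geometry, m = 1.412, N1 = 67, N2 = 32
base radii: r_b1 = 43.267420, r_b2 = 20.665036
tip radii: r_a1 = 48.714000, r_a2 = 24.004000
no profile shift: α' = α, a' = a
action lengths: √(r_a1²−r_b1²) = 22.382675, √(r_a2²−r_b2²) = 12.212628
base pitch p_b = π·m·cos α = 4.057570
CR = (22.382675 + 12.212628 − 69.894000·sin 23.83600°)/4.057570 = 1.564910
contact ratio ≈ 1.5649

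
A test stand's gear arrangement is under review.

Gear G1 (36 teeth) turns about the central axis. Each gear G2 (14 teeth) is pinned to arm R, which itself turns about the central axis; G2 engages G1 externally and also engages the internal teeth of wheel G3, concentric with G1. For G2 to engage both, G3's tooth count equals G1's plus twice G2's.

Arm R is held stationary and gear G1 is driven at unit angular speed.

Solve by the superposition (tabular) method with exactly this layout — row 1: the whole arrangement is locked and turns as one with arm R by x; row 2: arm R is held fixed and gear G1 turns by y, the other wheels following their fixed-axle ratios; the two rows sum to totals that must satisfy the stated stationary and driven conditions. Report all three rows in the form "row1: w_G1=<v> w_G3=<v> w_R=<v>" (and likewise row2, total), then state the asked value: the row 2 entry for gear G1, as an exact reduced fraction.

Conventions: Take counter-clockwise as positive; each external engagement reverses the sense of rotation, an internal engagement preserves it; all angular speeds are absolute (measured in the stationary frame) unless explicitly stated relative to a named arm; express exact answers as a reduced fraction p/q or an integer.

planetary set (36T centre, 14T on arm, 64T internal) — Willis relation
row 1 — lock + rotate with arm: ω_sun = ω_ring = ω_arm = x
superposition row 2 [arm held]: sun y, ring −(36/64)·y, arm 0
boundary: total ω_arm = x = 0 and total ω_sun = x + y = 1  ⇒  y = 1, x = 0
row 2 ring = −(36/64)·1 = -9/16
totals (row 1 + row 2): sun 0 + 1 = 1, ring 0 + (-9/16) = -9/16, arm 0 + 0 = 0
asked cell (row2, sun) = 1

row1: w_G1=0 w_G3=0 w_R=0
row2: w_G1=1 w_G3=-9/16 w_R=0
total: w_G1=1 w_G3=-9/16 w_R=0
asked value: 1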